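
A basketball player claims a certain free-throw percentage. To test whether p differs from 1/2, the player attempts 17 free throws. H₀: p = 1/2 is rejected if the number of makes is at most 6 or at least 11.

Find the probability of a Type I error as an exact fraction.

10889/32768

The significance level is the null-hypothesis probability of the rejection region {≤6} ∪ {≥11}.
By symmetry, α = 2·P(Y ≤ 6) = 2·(1 + 17 + 136 + 680 + 2380 + 6188 + 12376)/131072 = 43556/131072 = 10889/32768.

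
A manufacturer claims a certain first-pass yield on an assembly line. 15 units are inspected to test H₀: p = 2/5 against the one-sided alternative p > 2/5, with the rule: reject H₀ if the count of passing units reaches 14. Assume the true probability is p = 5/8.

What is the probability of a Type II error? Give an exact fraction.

Under the alternative p = 5/8, K ~ Binomial(15, 5/8); β is the probability the test does not reject, P(K < 14).
Summing C(15,j)·(5/8)^j·(3/8)^{15-j} for j = 0..13 gives 17439598153791/17592186044416.

17439598153791/17592186044416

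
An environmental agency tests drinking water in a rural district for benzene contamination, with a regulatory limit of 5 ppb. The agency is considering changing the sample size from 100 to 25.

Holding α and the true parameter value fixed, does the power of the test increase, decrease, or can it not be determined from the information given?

It decreases.

Reducing n widens both sampling distributions, so the test has less ability to distinguish Ha from H₀.
Since power = 1 − β and β increases, power decreases.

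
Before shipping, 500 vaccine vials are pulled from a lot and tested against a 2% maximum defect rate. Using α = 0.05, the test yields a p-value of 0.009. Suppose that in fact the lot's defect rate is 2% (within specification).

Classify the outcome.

The conventional null hypothesis is that the lot's defect rate is 2% (within specification).
Since p = 0.009 < α = 0.05, H₀ is rejected.
H₀ is true (actually the lot's defect rate is 2% (within specification)).
Rejecting a true H₀ is a Type I error.

Type I error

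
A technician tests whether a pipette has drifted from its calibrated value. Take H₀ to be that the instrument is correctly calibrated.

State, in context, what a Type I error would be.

A Type I error would mean concluding that the instrument has drifted out of calibration when in fact the instrument is correctly calibrated.

A Type I error is rejecting H₀ when H₀ is true.
Here that means pulling the instrument for recalibration when actually the instrument is correctly calibrated.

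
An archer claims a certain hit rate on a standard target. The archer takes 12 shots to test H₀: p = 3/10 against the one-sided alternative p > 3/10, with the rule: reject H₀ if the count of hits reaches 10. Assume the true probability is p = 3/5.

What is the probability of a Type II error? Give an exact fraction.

44753744/48828125

β = P(fail to reject H₀ | Ha true) = P(K ≤ 9 | p = 3/5), K ~ Binomial(12, 3/5).
Equivalently, β = 1 − P(K ≥ 10) = 44753744/48828125.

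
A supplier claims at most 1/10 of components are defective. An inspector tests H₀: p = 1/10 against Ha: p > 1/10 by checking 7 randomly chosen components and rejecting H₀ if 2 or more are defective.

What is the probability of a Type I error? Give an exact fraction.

93559/625000

The significance level is the probability, assuming p = 1/10, of seeing 2 or more defectives in 7 draws.
α = 1 − P(S ≤ 1) = 1 − 531441/625000 = 93559/625000.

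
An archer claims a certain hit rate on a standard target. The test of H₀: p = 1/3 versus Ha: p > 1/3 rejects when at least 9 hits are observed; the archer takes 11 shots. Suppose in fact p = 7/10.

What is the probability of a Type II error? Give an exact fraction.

Under the alternative p = 7/10, X ~ Binomial(11, 7/10); β is the probability the test does not reject, P(X < 9).
Summing C(11,j)·(7/10)^j·(3/10)^{11-j} for j = 0..8 gives 2749038183/4000000000.

2749038183/4000000000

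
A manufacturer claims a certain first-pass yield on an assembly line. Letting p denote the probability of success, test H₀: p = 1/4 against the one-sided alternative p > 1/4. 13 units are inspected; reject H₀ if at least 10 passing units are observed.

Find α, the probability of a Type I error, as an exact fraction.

α = P(reject H₀ | H₀ true) = P(K ≥ 10 | p = 1/4), with K ~ Binomial(13, 1/4).
Summing C(13,j)(1/4)^j(3/4)^{13−j} for j = 10,…,13 gives 529/4194304.

529/4194304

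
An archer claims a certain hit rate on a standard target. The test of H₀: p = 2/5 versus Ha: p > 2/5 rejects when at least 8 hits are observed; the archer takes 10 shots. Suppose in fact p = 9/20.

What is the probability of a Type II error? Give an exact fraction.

β = P(fail to reject H₀ | Ha true) = P(Y ≤ 7 | p = 9/20), Y ~ Binomial(10, 9/20).
Summing C(10,j)·(9/20)^j·(11/20)^{10-j} for j = 0..7 gives 2489876891491/2560000000000.

2489876891491/2560000000000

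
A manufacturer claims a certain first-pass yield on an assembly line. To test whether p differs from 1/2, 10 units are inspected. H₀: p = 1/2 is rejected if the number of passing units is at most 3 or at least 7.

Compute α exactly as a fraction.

Under H₀, Y ~ Binomial(10, 1/2); α is the probability of landing in either tail, P(Y ≤ 3) + P(Y ≥ 7).
By symmetry, α = 2·P(Y ≤ 3) = 2·(1 + 10 + 45 + 120)/1024 = 352/1024 = 11/32.

11/32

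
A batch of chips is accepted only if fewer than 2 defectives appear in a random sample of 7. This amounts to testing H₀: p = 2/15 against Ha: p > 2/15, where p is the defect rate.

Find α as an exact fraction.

Under H₀, S ~ Binomial(7, 2/15); the Type I error rate is P(S ≥ 2).
α = 1 − P(S ≤ 1) = 1 − 4826809/6328125 = 1501316/6328125.

1501316/6328125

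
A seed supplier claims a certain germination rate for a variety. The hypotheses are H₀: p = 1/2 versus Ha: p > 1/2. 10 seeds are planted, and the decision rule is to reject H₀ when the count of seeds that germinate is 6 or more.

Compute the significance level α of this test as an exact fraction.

Under H₀, S ~ Binomial(10, 1/2), and α = P(S ≥ 6).
P(S ≥ 6) = [C(10,6) + C(10,7) + C(10,8) + C(10,9) + C(10,10)] / 2^10 = (210 + 120 + 45 + 10 + 1) / 1024 = 386/1024 = 193/512.

193/512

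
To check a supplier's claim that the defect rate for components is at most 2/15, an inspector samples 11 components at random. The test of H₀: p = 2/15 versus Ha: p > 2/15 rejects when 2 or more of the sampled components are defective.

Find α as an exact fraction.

764941728932/1729951171875

Under H₀, S ~ Binomial(11, 2/15); the Type I error rate is P(S ≥ 2).
Computing the lower-tail complement: 1 − 965009442943/1729951171875 = 764941728932/1729951171875.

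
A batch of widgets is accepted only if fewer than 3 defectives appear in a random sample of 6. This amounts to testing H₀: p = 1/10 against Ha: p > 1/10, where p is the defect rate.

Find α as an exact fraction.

Under H₀, X ~ Binomial(6, 1/10); the Type I error rate is P(X ≥ 3).
α = 1 − P(X ≤ 2) = 1 − 19683/20000 = 317/20000.

317/20000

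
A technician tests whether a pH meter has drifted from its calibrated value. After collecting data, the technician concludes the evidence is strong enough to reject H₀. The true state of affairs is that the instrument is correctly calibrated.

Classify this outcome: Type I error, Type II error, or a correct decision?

The conventional null hypothesis here is that the instrument is correctly calibrated.
H₀ was rejected, but H₀ is actually true.
Rejecting a true null hypothesis is a Type I error (false positive).

Type I error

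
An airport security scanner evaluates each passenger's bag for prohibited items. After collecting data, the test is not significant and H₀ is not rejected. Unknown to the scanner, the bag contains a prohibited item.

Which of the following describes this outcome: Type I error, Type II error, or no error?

Type II error

The conventional null hypothesis here is that the bag contains no prohibited items.
H₀ was not rejected, but H₀ is actually false.
Failing to reject a false null hypothesis is a Type II error (false negative).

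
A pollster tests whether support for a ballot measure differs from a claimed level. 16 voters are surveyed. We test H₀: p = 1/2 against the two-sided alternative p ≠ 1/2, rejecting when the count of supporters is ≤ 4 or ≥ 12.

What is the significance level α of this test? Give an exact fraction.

2517/32768

Under H₀, X ~ Binomial(16, 1/2); α is the probability of landing in either tail, P(X ≤ 4) + P(X ≥ 12).
The two tails are symmetric, so α = 2·(1 + 16 + 120 + 560 + 1820)/2^16 = 5034/65536 = 2517/32768.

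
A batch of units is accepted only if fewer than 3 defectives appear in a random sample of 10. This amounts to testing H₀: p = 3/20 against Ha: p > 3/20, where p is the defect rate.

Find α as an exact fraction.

Under H₀, X ~ Binomial(10, 3/20); the Type I error rate is P(X ≥ 3).
Computing the lower-tail complement: 1 − 2099702989741/2560000000000 = 460297010259/2560000000000.

460297010259/2560000000000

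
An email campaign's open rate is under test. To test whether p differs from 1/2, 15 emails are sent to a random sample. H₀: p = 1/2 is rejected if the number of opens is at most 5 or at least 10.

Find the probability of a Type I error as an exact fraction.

The significance level is the null-hypothesis probability of the rejection region {≤5} ∪ {≥10}.
The two tails are symmetric, so α = 2·(1 + 15 + 105 + 455 + 1365 + 3003)/2^15 = 9888/32768 = 309/1024.

309/1024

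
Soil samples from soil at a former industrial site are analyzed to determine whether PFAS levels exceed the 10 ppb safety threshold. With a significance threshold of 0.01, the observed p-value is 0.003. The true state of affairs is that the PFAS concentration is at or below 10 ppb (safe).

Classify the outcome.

Type I error

The conventional null hypothesis is that the PFAS concentration is at or below 10 ppb (safe).
Since p = 0.003 < α = 0.01, H₀ is rejected.
H₀ is true (actually the PFAS concentration is at or below 10 ppb (safe)).
Rejecting a true H₀ is a Type I error.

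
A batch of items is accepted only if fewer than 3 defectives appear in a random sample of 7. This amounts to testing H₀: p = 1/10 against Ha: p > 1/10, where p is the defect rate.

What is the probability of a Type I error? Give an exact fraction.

The significance level is the probability, assuming p = 1/10, of seeing 3 or more defectives in 7 draws.
Via the complement, α = 1 − Σ_{j=0}^{2} C(7,j)(1/10)^j(9/10)^{7-j} = 51383/2000000.

51383/2000000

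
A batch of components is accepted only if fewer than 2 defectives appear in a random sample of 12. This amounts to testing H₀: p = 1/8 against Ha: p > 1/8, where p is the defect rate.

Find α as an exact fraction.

31150268619/68719476736

α = P(reject H₀ | H₀ true) = P(K ≥ 2 | p = 1/8), K ~ Binomial(12, 1/8).
α = 1 − P(K ≤ 1) = 1 − 37569208117/68719476736 = 31150268619/68719476736.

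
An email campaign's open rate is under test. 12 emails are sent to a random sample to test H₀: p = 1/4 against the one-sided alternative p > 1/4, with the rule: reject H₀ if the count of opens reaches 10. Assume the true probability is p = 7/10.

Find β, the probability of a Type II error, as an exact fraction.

149436930429/200000000000

β = P(fail to reject H₀ | Ha true) = P(K ≤ 9 | p = 7/10), K ~ Binomial(12, 7/10).
Summing C(12,j)·(7/10)^j·(3/10)^{12-j} for j = 0..9 gives 149436930429/200000000000.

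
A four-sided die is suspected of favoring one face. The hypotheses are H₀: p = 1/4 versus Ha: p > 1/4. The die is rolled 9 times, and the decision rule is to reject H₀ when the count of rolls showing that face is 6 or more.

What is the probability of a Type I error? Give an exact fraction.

655/65536

α = P(reject H₀ | H₀ true) = P(S ≥ 6 | p = 1/4), with S ~ Binomial(9, 1/4).
Adding the binomial terms for j = 6 through 9 with p = 1/4 yields 655/65536.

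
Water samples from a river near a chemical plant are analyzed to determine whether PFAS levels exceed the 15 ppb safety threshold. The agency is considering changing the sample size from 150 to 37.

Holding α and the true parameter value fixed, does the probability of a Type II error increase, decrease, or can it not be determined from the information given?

Reducing n widens both sampling distributions, so the test has less ability to distinguish Ha from H₀.

It increases.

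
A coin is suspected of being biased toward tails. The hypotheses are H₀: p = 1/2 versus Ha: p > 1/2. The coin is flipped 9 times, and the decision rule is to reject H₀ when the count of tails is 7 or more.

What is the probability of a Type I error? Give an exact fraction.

23/256

α = P(reject H₀ | H₀ true) = P(Y ≥ 7 | p = 1/2), with Y ~ Binomial(9, 1/2).
P(Y ≥ 7) = [C(9,7) + C(9,8) + C(9,9)] / 2^9 = (36 + 9 + 1) / 512 = 46/512 = 23/256.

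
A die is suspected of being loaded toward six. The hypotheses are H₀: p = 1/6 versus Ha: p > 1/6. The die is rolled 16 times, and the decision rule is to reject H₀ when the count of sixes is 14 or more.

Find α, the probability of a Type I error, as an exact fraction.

α = P(reject H₀ | H₀ true) = P(Y ≥ 14 | p = 1/6), with Y ~ Binomial(16, 1/6).
Summing C(16,j)(1/6)^j(5/6)^{16−j} for j = 14,…,16 gives 1027/940369969152.

1027/940369969152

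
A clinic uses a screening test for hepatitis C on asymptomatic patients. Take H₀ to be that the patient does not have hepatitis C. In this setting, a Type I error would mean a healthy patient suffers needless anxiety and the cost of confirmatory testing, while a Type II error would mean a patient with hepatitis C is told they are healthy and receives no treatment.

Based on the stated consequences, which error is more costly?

The Type II consequence (a patient with hepatitis C is told they are healthy and receives no treatment) is more severe than the Type I consequence (a healthy patient suffers needless anxiety and the cost of confirmatory testing).

Type II error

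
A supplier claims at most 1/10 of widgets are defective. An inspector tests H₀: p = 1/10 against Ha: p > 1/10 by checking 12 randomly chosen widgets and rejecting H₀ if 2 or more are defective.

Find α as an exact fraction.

α = P(reject H₀ | H₀ true) = P(X ≥ 2 | p = 1/10), X ~ Binomial(12, 1/10).
α = 1 − P(X ≤ 1) = 1 − 659002251789/1000000000000 = 340997748211/1000000000000.

340997748211/1000000000000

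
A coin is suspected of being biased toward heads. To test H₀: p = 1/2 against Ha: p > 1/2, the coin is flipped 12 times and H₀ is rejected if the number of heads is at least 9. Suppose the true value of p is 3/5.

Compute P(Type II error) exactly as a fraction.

A Type II error is failing to reject when Ha holds: with p = 3/5, β = P(X ≤ 8).
Summing C(12,j)·(3/5)^j·(2/5)^{12-j} for j = 0..8 gives 37825328/48828125.

37825328/48828125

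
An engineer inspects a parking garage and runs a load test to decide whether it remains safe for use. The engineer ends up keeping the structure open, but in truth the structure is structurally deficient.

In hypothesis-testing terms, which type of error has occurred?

Type II error

The null hypothesis here is that the structure meets the required load capacity (safe).
'Keeping the structure open' corresponds to failing to reject H₀.
H₀ was not rejected but H₀ is false — a Type II error (false negative).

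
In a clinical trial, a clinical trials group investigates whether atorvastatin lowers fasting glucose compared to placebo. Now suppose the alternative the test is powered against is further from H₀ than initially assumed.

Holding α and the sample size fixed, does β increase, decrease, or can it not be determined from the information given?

A larger true effect moves the Ha sampling distribution further from the H₀ critical value, making rejection more likely when Ha is true.

It decreases.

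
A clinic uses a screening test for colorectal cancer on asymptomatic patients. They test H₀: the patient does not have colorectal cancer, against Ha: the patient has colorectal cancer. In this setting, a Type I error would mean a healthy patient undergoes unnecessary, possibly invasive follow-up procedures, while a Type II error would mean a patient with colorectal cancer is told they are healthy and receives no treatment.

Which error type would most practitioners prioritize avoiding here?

The Type II consequence (a patient with colorectal cancer is told they are healthy and receives no treatment) is more severe than the Type I consequence (a healthy patient undergoes unnecessary, possibly invasive follow-up procedures).

Type II error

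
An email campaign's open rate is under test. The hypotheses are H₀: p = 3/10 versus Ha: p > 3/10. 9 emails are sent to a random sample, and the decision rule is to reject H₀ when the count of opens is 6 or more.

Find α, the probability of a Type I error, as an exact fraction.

The Type I error probability is α = P(K ≥ 6) computed under H₀, where K ~ Binomial(9, 3/10).
Summing C(9,j)(3/10)^j(7/10)^{9−j} for j = 6,…,9 gives 12647421/500000000.

12647421/500000000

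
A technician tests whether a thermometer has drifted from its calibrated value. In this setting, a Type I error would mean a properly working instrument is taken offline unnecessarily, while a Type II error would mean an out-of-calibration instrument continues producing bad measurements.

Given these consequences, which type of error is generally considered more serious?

Type II error

The Type II consequence (an out-of-calibration instrument continues producing bad measurements) is more severe than the Type I consequence (a properly working instrument is taken offline unnecessarily).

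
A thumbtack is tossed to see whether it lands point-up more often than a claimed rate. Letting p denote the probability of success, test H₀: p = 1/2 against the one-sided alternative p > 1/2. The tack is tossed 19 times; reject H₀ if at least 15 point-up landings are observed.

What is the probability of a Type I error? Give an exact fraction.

The Type I error probability is α = P(K ≥ 15) computed under H₀, where K ~ Binomial(19, 1/2).
Summing the upper tail: (3876 + 969 + 171 + 19 + 1) / 2^19 = 5036/524288 = 1259/131072.

1259/131072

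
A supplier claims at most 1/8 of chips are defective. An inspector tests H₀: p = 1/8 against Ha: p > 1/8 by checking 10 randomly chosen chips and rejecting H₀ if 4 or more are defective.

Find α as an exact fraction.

Under H₀, X ~ Binomial(10, 1/8); the Type I error rate is P(X ≥ 4).
Computing the lower-tail complement: 1 − 261063131/268435456 = 7372325/268435456.

7372325/268435456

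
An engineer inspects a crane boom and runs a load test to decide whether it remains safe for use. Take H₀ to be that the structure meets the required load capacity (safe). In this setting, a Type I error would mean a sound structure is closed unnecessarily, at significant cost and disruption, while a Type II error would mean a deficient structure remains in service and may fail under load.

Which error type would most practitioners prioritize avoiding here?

The Type II consequence (a deficient structure remains in service and may fail under load) is more severe than the Type I consequence (a sound structure is closed unnecessarily, at significant cost and disruption).

Type II error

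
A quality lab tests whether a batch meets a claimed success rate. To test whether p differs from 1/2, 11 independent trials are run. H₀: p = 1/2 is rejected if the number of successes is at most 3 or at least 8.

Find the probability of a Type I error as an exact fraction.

29/128

The significance level is the null-hypothesis probability of the rejection region {≤3} ∪ {≥8}.
Each tail has probability (1 + 11 + 55 + 165)/2048; doubling gives α = 464/2048 = 29/128.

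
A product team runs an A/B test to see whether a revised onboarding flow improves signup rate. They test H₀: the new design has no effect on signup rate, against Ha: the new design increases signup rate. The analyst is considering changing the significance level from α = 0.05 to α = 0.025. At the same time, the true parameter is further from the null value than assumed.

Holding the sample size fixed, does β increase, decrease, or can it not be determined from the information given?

The first change alone would make β increase; the second alone would make β decrease. Which effect dominates depends on the magnitudes, which are not given.

Cannot be determined from the information given.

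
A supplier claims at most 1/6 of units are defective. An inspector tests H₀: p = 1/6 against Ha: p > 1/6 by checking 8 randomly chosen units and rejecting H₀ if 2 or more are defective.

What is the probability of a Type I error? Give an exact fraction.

663991/1679616

The significance level is the probability, assuming p = 1/6, of seeing 2 or more defectives in 8 draws.
α = 1 − P(S ≤ 1) = 1 − 1015625/1679616 = 663991/1679616.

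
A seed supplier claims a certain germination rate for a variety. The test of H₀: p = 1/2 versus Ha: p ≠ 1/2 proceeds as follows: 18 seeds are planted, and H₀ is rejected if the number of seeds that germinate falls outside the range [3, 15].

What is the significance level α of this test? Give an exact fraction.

43/32768

Under H₀, K ~ Binomial(18, 1/2); α is the probability of landing in either tail, P(K ≤ 2) + P(K ≥ 16).
By symmetry, α = 2·P(K ≤ 2) = 2·(1 + 18 + 153)/262144 = 344/262144 = 43/32768.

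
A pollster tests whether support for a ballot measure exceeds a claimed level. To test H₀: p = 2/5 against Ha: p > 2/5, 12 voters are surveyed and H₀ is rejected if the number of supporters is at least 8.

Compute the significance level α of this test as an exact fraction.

2798336/48828125

Under H₀, Y ~ Binomial(12, 2/5), and α = P(Y ≥ 8).
Summing C(12,j)(2/5)^j(3/5)^{12−j} for j = 8,…,12 gives 2798336/48828125.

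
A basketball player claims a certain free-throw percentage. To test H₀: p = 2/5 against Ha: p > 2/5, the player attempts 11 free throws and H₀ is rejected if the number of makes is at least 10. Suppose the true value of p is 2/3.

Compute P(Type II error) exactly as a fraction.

163835/177147

Under the alternative p = 2/3, X ~ Binomial(11, 2/3); β is the probability the test does not reject, P(X < 10).
Summing C(11,j)·(2/3)^j·(1/3)^{11-j} for j = 0..9 gives 163835/177147.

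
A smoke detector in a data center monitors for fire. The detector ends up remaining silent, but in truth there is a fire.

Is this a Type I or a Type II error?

The null hypothesis here is that there is no fire.
'Remaining silent' corresponds to failing to reject H₀.
H₀ was not rejected but H₀ is false — a Type II error (false negative).

Type II error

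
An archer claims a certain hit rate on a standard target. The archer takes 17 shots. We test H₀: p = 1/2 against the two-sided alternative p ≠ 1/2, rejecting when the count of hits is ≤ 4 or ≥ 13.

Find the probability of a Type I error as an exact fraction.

α = P(Y ≤ 4 or Y ≥ 13 | p = 1/2), Y ~ Binomial(17, 1/2).
The two tails are symmetric, so α = 2·(1 + 17 + 136 + 680 + 2380)/2^17 = 6428/131072 = 1607/32768.

1607/32768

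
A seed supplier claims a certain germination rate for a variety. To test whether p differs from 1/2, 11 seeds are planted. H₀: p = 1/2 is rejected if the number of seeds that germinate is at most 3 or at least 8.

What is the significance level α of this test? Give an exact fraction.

29/128

Under H₀, Y ~ Binomial(11, 1/2); α is the probability of landing in either tail, P(Y ≤ 3) + P(Y ≥ 8).
Each tail has probability (1 + 11 + 55 + 165)/2048; doubling gives α = 464/2048 = 29/128.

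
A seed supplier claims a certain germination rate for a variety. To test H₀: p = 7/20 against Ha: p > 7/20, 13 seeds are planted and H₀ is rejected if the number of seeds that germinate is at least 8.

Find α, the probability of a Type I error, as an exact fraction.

29568684698777/640000000000000

Under H₀, S ~ Binomial(13, 7/20), and α = P(S ≥ 8).
P(S ≥ 8) = Σ_{j=8}^{13} C(13,j)·(7/20)^j·(13/20)^{13-j} = 29568684698777/640000000000000.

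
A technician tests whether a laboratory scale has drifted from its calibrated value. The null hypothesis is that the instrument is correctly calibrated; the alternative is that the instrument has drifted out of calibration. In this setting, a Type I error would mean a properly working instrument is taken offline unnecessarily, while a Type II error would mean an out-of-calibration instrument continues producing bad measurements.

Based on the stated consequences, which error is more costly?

The Type II consequence (an out-of-calibration instrument continues producing bad measurements) is more severe than the Type I consequence (a properly working instrument is taken offline unnecessarily).

Type II error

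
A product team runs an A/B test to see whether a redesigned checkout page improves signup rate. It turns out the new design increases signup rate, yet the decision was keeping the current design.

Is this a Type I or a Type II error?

The null hypothesis here is that the new design has no effect on signup rate.
'Keeping the current design' corresponds to failing to reject H₀.
H₀ was not rejected but H₀ is false — a Type II error (false negative).

Type II error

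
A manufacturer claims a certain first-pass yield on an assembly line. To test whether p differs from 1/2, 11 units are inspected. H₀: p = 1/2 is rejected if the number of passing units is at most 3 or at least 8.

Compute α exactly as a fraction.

29/128

α = P(Y ≤ 3 or Y ≥ 8 | p = 1/2), Y ~ Binomial(11, 1/2).
The two tails are symmetric, so α = 2·(1 + 11 + 55 + 165)/2^11 = 464/2048 = 29/128.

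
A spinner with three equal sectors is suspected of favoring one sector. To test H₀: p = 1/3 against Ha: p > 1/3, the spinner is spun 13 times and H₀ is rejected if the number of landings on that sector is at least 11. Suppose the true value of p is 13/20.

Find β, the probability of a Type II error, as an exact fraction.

36323681060626281/40960000000000000

β = P(fail to reject H₀ | Ha true) = P(S ≤ 10 | p = 13/20), S ~ Binomial(13, 13/20).
Adding the binomial probabilities P(S=0)+…+P(S=10) at p = 13/20 gives 36323681060626281/40960000000000000.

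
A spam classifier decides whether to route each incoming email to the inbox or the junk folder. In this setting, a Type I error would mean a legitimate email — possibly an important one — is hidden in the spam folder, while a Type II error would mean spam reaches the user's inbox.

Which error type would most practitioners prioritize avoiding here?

The Type I consequence (a legitimate email — possibly an important one — is hidden in the spam folder) is more severe than the Type II consequence (spam reaches the user's inbox).

Type I error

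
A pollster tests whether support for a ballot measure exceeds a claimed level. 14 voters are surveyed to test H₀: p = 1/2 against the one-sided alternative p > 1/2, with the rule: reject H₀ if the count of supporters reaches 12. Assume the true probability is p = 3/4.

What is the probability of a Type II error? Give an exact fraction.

A Type II error is failing to reject when Ha holds: with p = 3/4, β = P(S ≤ 11).
Equivalently, β = 1 − P(S ≥ 12) = 96485417/134217728.

96485417/134217728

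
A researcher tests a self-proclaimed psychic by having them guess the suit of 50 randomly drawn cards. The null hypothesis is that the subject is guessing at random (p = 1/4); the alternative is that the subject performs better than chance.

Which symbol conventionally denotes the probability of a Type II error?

β

P(Type II error) = P(fail to reject H₀ | H₀ false) = β.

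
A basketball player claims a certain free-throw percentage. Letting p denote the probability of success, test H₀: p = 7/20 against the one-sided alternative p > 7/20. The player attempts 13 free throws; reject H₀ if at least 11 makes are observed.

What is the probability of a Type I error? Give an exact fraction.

The Type I error probability is α = P(K ≥ 11) computed under H₀, where K ~ Binomial(13, 7/20).
Adding the binomial terms for j = 11 through 13 with p = 7/20 yields 14250593836801/40960000000000000.

14250593836801/40960000000000000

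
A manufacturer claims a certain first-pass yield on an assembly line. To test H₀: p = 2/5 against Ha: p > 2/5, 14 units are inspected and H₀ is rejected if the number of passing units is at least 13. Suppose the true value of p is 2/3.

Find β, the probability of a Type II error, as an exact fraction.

A Type II error is failing to reject when Ha holds: with p = 2/3, β = P(X ≤ 12).
Summing C(14,j)·(2/3)^j·(1/3)^{14-j} for j = 0..12 gives 4651897/4782969.

4651897/4782969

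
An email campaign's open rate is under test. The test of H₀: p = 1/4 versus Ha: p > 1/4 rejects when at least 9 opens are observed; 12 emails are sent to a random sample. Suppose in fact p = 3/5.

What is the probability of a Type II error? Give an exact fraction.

Under the alternative p = 3/5, S ~ Binomial(12, 3/5); β is the probability the test does not reject, P(S < 9).
Adding the binomial probabilities P(S=0)+…+P(S=8) at p = 3/5 gives 37825328/48828125.

37825328/48828125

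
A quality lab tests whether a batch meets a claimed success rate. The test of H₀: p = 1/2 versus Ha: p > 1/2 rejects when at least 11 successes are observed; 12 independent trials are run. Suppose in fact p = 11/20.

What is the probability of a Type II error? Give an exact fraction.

4062047911197291/4096000000000000

β = P(fail to reject H₀ | Ha true) = P(K ≤ 10 | p = 11/20), K ~ Binomial(12, 11/20).
Summing C(12,j)·(11/20)^j·(9/20)^{12-j} for j = 0..10 gives 4062047911197291/4096000000000000.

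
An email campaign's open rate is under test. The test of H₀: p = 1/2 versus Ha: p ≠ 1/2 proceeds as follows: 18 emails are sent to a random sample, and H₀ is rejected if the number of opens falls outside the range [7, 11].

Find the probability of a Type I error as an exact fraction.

α = P(S ≤ 6 or S ≥ 12 | p = 1/2), S ~ Binomial(18, 1/2).
Each tail has probability (1 + 18 + 153 + 816 + 3060 + 8568 + 18564)/262144; doubling gives α = 62360/262144 = 7795/32768.

7795/32768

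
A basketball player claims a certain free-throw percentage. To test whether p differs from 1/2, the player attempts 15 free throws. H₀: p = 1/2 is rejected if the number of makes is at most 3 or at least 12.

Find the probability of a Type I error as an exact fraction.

α = P(K ≤ 3 or K ≥ 12 | p = 1/2), K ~ Binomial(15, 1/2).
By symmetry, α = 2·P(K ≤ 3) = 2·(1 + 15 + 105 + 455)/32768 = 1152/32768 = 9/256.

9/256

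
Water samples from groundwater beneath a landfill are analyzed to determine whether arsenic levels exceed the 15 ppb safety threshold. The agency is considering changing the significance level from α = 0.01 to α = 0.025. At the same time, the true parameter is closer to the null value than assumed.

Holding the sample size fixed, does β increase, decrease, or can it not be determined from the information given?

Cannot be determined from the information given.

The first change alone would make β decrease; the second alone would make β increase. Which effect dominates depends on the magnitudes, which are not given.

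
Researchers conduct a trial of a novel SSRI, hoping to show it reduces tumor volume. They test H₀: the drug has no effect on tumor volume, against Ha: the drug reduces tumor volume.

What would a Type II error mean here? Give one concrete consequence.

A Type II error would mean concluding that the drug has no effect on tumor volume (or at least failing to establish that the drug reduces tumor volume) when in fact the drug reduces tumor volume. Consequence: the development investment is written off despite the drug actually working.

A Type II error is failing to reject H₀ when H₀ is false.
Here that means concluding there is insufficient evidence that the drug works when actually the drug reduces tumor volume.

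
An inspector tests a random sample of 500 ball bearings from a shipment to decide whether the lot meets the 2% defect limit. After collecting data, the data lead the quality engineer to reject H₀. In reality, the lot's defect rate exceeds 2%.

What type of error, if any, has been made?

No error (correct decision).

The conventional null hypothesis here is that the lot's defect rate is 2% (within specification).
The test rejected a false H₀ — the decision matches the true state.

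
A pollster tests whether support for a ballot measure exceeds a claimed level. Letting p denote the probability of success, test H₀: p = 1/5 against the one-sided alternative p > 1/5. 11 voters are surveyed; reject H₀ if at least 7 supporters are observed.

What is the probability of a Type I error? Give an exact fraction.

19193/9765625

The Type I error probability is α = P(S ≥ 7) computed under H₀, where S ~ Binomial(11, 1/5).
Summing C(11,j)(1/5)^j(4/5)^{11−j} for j = 7,…,11 gives 19193/9765625.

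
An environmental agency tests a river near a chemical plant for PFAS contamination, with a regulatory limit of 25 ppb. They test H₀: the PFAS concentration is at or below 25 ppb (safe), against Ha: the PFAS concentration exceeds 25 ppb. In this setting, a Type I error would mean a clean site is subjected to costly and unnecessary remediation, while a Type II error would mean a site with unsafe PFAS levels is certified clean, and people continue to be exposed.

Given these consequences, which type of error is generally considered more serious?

The Type II consequence (a site with unsafe PFAS levels is certified clean, and people continue to be exposed) is more severe than the Type I consequence (a clean site is subjected to costly and unnecessary remediation).

Type II error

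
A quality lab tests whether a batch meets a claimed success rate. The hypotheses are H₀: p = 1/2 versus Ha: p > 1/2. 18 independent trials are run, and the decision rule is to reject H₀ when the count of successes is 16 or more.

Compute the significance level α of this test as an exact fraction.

α = P(reject H₀ | H₀ true) = P(K ≥ 16 | p = 1/2), with K ~ Binomial(18, 1/2).
Summing the upper tail: (153 + 18 + 1) / 2^18 = 172/262144 = 43/65536.

43/65536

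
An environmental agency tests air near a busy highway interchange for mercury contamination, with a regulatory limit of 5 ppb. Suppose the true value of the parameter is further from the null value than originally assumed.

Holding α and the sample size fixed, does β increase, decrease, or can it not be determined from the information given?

It decreases.

The further the true parameter sits from the null value, the more of the Ha sampling distribution falls in the rejection region.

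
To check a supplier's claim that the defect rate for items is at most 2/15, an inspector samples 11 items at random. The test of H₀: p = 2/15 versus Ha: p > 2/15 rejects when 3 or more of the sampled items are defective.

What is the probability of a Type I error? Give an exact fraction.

2209953752/12814453125

Under H₀, Y ~ Binomial(11, 2/15); the Type I error rate is P(Y ≥ 3).
Computing the lower-tail complement: 1 − 10604499373/12814453125 = 2209953752/12814453125.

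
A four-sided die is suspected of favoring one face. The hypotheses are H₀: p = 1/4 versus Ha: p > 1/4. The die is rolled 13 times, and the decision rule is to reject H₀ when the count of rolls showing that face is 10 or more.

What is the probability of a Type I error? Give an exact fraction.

α = P(reject H₀ | H₀ true) = P(S ≥ 10 | p = 1/4), with S ~ Binomial(13, 1/4).
Summing C(13,j)(1/4)^j(3/4)^{13−j} for j = 10,…,13 gives 529/4194304.

529/4194304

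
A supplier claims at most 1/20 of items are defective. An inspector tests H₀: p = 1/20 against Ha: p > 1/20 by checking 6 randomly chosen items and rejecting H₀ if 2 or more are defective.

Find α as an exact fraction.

Under H₀, X ~ Binomial(6, 1/20); the Type I error rate is P(X ≥ 2).
Computing the lower-tail complement: 1 − 2476099/2560000 = 83901/2560000.

83901/2560000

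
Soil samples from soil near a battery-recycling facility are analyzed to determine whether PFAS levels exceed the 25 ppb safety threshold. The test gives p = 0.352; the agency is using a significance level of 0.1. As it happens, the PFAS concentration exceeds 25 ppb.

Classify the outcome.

Type II error

The conventional null hypothesis is that the PFAS concentration is at or below 25 ppb (safe).
Since p = 0.352 ≥ α = 0.1, H₀ is not rejected.
H₀ is false (actually the PFAS concentration exceeds 25 ppb).
Failing to reject a false H₀ is a Type II error.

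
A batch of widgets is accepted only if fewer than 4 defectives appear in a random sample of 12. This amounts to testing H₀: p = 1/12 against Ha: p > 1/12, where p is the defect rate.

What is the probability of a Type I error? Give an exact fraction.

α = P(reject H₀ | H₀ true) = P(K ≥ 4 | p = 1/12), K ~ Binomial(12, 1/12).
α = 1 − P(K ≤ 3) = 1 − 2930928979913/2972033482752 = 41104502839/2972033482752.

41104502839/2972033482752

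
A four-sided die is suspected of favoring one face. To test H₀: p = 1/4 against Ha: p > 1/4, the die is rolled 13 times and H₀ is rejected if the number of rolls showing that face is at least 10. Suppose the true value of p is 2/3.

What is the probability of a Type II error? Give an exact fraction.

1080275/1594323

A Type II error is failing to reject when Ha holds: with p = 2/3, β = P(S ≤ 9).
Adding the binomial probabilities P(S=0)+…+P(S=9) at p = 2/3 gives 1080275/1594323.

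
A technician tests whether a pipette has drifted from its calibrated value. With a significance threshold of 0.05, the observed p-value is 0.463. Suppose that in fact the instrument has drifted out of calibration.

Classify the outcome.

The conventional null hypothesis is that the instrument is correctly calibrated.
Since p = 0.463 ≥ α = 0.05, H₀ is not rejected.
H₀ is false (actually the instrument has drifted out of calibration).
Failing to reject a false H₀ is a Type II error.

Type II error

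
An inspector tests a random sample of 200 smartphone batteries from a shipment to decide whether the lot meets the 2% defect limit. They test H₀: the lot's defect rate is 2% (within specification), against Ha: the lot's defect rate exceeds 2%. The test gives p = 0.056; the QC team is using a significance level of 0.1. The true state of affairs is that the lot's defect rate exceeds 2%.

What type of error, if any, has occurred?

Since p = 0.056 < α = 0.1, H₀ is rejected.
H₀ is false (actually the lot's defect rate exceeds 2%).
The decision matches the true state — no error.

No error (correct decision).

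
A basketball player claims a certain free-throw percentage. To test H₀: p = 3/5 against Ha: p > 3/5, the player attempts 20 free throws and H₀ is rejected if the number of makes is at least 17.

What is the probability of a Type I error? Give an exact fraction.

Under H₀, Y ~ Binomial(20, 3/5), and α = P(Y ≥ 17).
P(Y ≥ 17) = Σ_{j=17}^{20} C(20,j)·(3/5)^j·(2/5)^{20-j} = 1522175101281/95367431640625.

1522175101281/95367431640625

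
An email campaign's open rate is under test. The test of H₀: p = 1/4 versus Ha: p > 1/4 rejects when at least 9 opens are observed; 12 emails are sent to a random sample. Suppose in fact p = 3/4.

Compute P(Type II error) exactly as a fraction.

A Type II error is failing to reject when Ha holds: with p = 3/4, β = P(S ≤ 8).
Summing C(12,j)·(3/4)^j·(1/4)^{12-j} for j = 0..8 gives 5892517/16777216.

5892517/16777216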